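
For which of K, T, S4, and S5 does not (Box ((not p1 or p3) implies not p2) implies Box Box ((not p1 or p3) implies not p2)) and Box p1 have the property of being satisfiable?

S4-tableau for the formula:
1. not (Box ((not p1 or p3) implies not p2) implies Box Box ((not p1 or p3) implies not p2)) and Box p1, 0
2. not (Box ((not p1 or p3) implies not p2) implies Box Box ((not p1 or p3) implies not p2)), 0
3. Box p1, 0
4. Box ((not p1 or p3) implies not p2), 0
5. not Box Box ((not p1 or p3) implies not p2), 0
6. p1, 0
7. (not p1 or p3) implies not p2, 0
8. not (not p1 or p3), 0
9. not p3, 0
10. not Box ((not p1 or p3) implies not p2), 1
11. p1, 1
12. (not p1 or p3) implies not p2, 1
13. not (not p1 or p3), 1
14. not p3, 1
15. not ((not p1 or p3) implies not p2), 2
16. not p1 or p3, 2
17. p2, 2
18. p1, 2
19. (not p1 or p3) implies not p2, 2
20. p3, 2
21. not (not p1 or p3), 2
22. not p3, 2
Accessibility: 0R0, 0R1, 0R2, 1R1, 1R2, 2R2
Branch closes: p3 and not p3 both at 2.
Every branch closes (one shown): unsatisfiable in S4, hence also in S5 (every S5-frame is an S4-frame).
T-tableau for the formula:
1. not (Box ((not p1 or p3) implies not p2) implies Box Box ((not p1 or p3) implies not p2)) and Box p1, 0
2. not (Box ((not p1 or p3) implies not p2) implies Box Box ((not p1 or p3) implies not p2)), 0
3. Box p1, 0
4. Box ((not p1 or p3) implies not p2), 0
5. not Box Box ((not p1 or p3) implies not p2), 0
6. p1, 0
7. (not p1 or p3) implies not p2, 0
8. not p2, 0
9. not Box ((not p1 or p3) implies not p2), 1
10. p1, 1
11. (not p1 or p3) implies not p2, 1
12. not p2, 1
13. not ((not p1 or p3) implies not p2), 2
14. not p1 or p3, 2
15. p2, 2
16. p3, 2
Accessibility: 0R0, 0R1, 1R1, 1R2, 2R2
Complete open branch: satisfiable in T, hence also in K (this T-model is also a K-model).

K, T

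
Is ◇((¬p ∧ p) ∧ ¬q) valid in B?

Tableau for the negation ¬◇((¬p ∧ p) ∧ ¬q):
1. ¬◇((¬p ∧ p) ∧ ¬q), 0
2. ¬((¬p ∧ p) ∧ ¬q), 0
3. q, 0
Accessibility: 0R0
The negation has an open branch (countermodel exists).

No, not valid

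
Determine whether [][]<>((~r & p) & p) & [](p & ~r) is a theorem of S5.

Not valid

Tableau for the negation ~([][]<>((~r & p) & p) & [](p & ~r)):
1. ~([][]<>((~r & p) & p) & [](p & ~r)), 0
2. ~[](p & ~r), 0   [~&-rule on 1 (branches; this branch)]
3. ~(p & ~r), 1   [~[]-rule on 2: fresh world 1, 0R1]
4. r, 1   [~&-rule on 3 (branches; this branch)]
Accessibility: 0R0, 0R1, 1R0, 1R1
The negation has an open branch (countermodel exists).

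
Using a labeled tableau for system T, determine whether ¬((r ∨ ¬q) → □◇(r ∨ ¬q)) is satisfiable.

1. ¬((r ∨ ¬q) → □◇(r ∨ ¬q)), u
2. r ∨ ¬q, u
3. ¬□◇(r ∨ ¬q), u
4. ¬q, u
5. ¬◇(r ∨ ¬q), v
6. ¬(r ∨ ¬q), v
7. ¬r, v
8. q, v
Accessibility: uRu, uRv, vRv

Satisfiable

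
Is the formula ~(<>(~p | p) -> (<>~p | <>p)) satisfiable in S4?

Unsatisfiable

1. ~(<>(~p | p) -> (<>~p | <>p)), u
2. <>(~p | p), u   [~->-rule on 1]
3. ~(<>~p | <>p), u   [~->-rule on 1]
4. ~<>~p, u   [~|-rule on 3]
5. ~<>p, u   [~|-rule on 3]
6. p, u   [~<>-rule on 4 via uRu]
7. ~p, u   [~<>-rule on 5 via uRu]
Accessibility: uRu
Branch closes: p and ~p both at u.
All branches of the tableau close; one closing branch shown above.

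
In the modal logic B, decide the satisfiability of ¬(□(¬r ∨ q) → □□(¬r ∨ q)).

1. ¬(□(¬r ∨ q) → □□(¬r ∨ q)), w0
2. □(¬r ∨ q), w0   [¬→-rule on 1]
3. ¬□□(¬r ∨ q), w0   [¬→-rule on 1]
4. ¬r ∨ q, w0   [□-rule on 2 via w0Rw0]
5. q, w0   [∨-rule on 4 (branches; this branch)]
6. ¬□(¬r ∨ q), w1   [¬□-rule on 3: fresh world w1, w0Rw1]
7. ¬r ∨ q, w1   [□-rule on 2 via w0Rw1]
8. q, w1   [∨-rule on 7 (branches; this branch)]
9. ¬(¬r ∨ q), w2   [¬□-rule on 6: fresh world w2, w1Rw2]
10. r, w2   [¬∨-rule on 9]
11. ¬q, w2   [¬∨-rule on 9]
Accessibility: w0Rw0, w0Rw1, w1Rw0, w1Rw1, w1Rw2, w2Rw1, w2Rw2

Satisfiable (open branch found)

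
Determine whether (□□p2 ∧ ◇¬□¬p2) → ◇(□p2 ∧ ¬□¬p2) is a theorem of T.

Yes, valid

Tableau for the negation ¬((□□p2 ∧ ◇¬□¬p2) → ◇(□p2 ∧ ¬□¬p2)):
1. ¬((□□p2 ∧ ◇¬□¬p2) → ◇(□p2 ∧ ¬□¬p2)), w0
2. □□p2 ∧ ◇¬□¬p2, w0
3. ¬◇(□p2 ∧ ¬□¬p2), w0
4. □□p2, w0
5. ◇¬□¬p2, w0
6. ¬(□p2 ∧ ¬□¬p2), w0
7. □p2, w0
8. p2, w0
9. ¬□p2, w0
10. ¬□¬p2, w1
11. ¬(□p2 ∧ ¬□¬p2), w1
12. □p2, w1
13. p2, w1
14. ¬□p2, w1
15. ¬p2, w2
16. ¬(□p2 ∧ ¬□¬p2), w2
17. □p2, w2
18. p2, w2
Accessibility: w0Rw0, w0Rw1, w0Rw2, w1Rw1, w2Rw2
Branch closes: p2 and ¬p2 both at w2.
Every branch of the negation's tableau closes; the branch above is one of them.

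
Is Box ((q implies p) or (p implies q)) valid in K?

Tableau for the negation not Box ((q implies p) or (p implies q)):
1. not Box ((q implies p) or (p implies q)), 0
2. not ((q implies p) or (p implies q)), 1
3. not (q implies p), 1
4. not (p implies q), 1
5. q, 1
6. not p, 1
7. p, 1
8. not q, 1
Accessibility: 0R1
Branch closes: p and not p both at 1.
Every branch of the negation's tableau closes; the branch above is one of them.

Valid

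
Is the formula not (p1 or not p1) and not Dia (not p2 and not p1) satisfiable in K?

Unsatisfiable (every branch closes)

1. not (p1 or not p1) and not Dia (not p2 and not p1), u
2. not (p1 or not p1), u
3. not Dia (not p2 and not p1), u
4. not p1, u
5. p1, u
Branch closes: p1 and not p1 both at u.
(One branch shown.) All branches close.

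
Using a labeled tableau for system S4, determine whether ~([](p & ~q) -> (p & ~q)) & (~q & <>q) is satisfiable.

Unsatisfiable (every branch closes)

1. ~([](p & ~q) -> (p & ~q)) & (~q & <>q), u
2. ~([](p & ~q) -> (p & ~q)), u
3. ~q & <>q, u
4. [](p & ~q), u
5. ~(p & ~q), u
6. ~q, u
7. <>q, u
8. p & ~q, u
9. p, u
10. q, u
Accessibility: uRu
Branch closes: q and ~q both at u.
Every branch closes; the branch above is one of them.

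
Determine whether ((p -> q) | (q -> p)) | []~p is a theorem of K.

Tableau for the negation ~(((p -> q) | (q -> p)) | []~p):
1. ~(((p -> q) | (q -> p)) | []~p), 0
2. ~((p -> q) | (q -> p)), 0
3. ~[]~p, 0
4. ~(p -> q), 0
5. ~(q -> p), 0
6. p, 0
7. ~q, 0
8. q, 0
9. ~p, 0
Branch closes: q and ~q both at 0.
Every branch of the negation's tableau closes; the branch above is one of them.

Valid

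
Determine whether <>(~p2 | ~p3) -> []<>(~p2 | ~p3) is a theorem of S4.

Not valid

Tableau for the negation ~(<>(~p2 | ~p3) -> []<>(~p2 | ~p3)):
1. ~(<>(~p2 | ~p3) -> []<>(~p2 | ~p3)), w0
2. <>(~p2 | ~p3), w0   [~->-rule on 1]
3. ~[]<>(~p2 | ~p3), w0   [~->-rule on 1]
4. ~p2 | ~p3, w1   [<>-rule on 2: fresh world w1, w0Rw1]
5. ~p3, w1   [|-rule on 4 (branches; this branch)]
6. ~<>(~p2 | ~p3), w2   [~[]-rule on 3: fresh world w2, w0Rw2]
7. ~(~p2 | ~p3), w2   [~<>-rule on 6 via w2Rw2]
8. p2, w2   [~|-rule on 7]
9. p3, w2   [~|-rule on 7]
Accessibility: w0Rw0, w0Rw1, w0Rw2, w1Rw1, w2Rw2
The negation has an open branch (countermodel exists).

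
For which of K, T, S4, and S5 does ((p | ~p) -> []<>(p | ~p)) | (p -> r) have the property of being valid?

T-tableau for the negation ~(((p | ~p) -> []<>(p | ~p)) | (p -> r)):
1. ~(((p | ~p) -> []<>(p | ~p)) | (p -> r)), u
2. ~((p | ~p) -> []<>(p | ~p)), u   [~|-rule on 1]
3. ~(p -> r), u   [~|-rule on 1]
4. p | ~p, u   [~->-rule on 2]
5. ~[]<>(p | ~p), u   [~->-rule on 2]
6. p, u   [~->-rule on 3]
7. ~r, u   [~->-rule on 3]
8. ~<>(p | ~p), v   [~[]-rule on 5: fresh world v, uRv]
9. ~(p | ~p), v   [~<>-rule on 8 via vRv]
10. ~p, v   [~|-rule on 9]
11. p, v   [~|-rule on 9]
Accessibility: uRu, uRv, vRv
Branch closes: p and ~p both at v.
Every branch closes (one shown): valid in T, hence also in S4, S5 (every theorem of T is a theorem of S4 and S5).
K-tableau for the negation ~(((p | ~p) -> []<>(p | ~p)) | (p -> r)):
1. ~(((p | ~p) -> []<>(p | ~p)) | (p -> r)), u
2. ~((p | ~p) -> []<>(p | ~p)), u   [~|-rule on 1]
3. ~(p -> r), u   [~|-rule on 1]
4. p | ~p, u   [~->-rule on 2]
5. ~[]<>(p | ~p), u   [~->-rule on 2]
6. p, u   [~->-rule on 3]
7. ~r, u   [~->-rule on 3]
8. ~<>(p | ~p), v   [~[]-rule on 5: fresh world v, uRv]
Accessibility: uRv
Complete open branch: countermodel on a K-frame, so not valid in K.

T, S4, S5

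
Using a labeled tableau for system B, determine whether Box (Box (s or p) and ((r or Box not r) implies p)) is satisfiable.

1. Box (Box (s or p) and ((r or Box not r) implies p)), w0
2. Box (s or p) and ((r or Box not r) implies p), w0
3. Box (s or p), w0
4. (r or Box not r) implies p, w0
5. s or p, w0
6. p, w0
Accessibility: w0Rw0

Satisfiable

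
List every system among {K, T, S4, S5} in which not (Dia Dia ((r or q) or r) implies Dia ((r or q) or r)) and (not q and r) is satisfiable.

K-tableau for the formula:
1. not (Dia Dia ((r or q) or r) implies Dia ((r or q) or r)) and (not q and r), w0
2. not (Dia Dia ((r or q) or r) implies Dia ((r or q) or r)), w0
3. not q and r, w0
4. Dia Dia ((r or q) or r), w0
5. not Dia ((r or q) or r), w0
6. not q, w0
7. r, w0
8. Dia ((r or q) or r), w1
9. not ((r or q) or r), w1
10. not (r or q), w1
11. not r, w1
12. not q, w1
13. (r or q) or r, w2
14. r, w2
Accessibility: w0Rw1, w1Rw2
Complete open branch: satisfiable in K.
T-tableau for the formula:
1. not (Dia Dia ((r or q) or r) implies Dia ((r or q) or r)) and (not q and r), w0
2. not (Dia Dia ((r or q) or r) implies Dia ((r or q) or r)), w0
3. not q and r, w0
4. Dia Dia ((r or q) or r), w0
5. not Dia ((r or q) or r), w0
6. not q, w0
7. r, w0
8. not ((r or q) or r), w0
9. not (r or q), w0
10. not r, w0
Accessibility: w0Rw0
Branch closes: r and not r both at w0.
Every branch closes (one shown): unsatisfiable in T, hence also in S4, S5 (every S4/S5-frame is a T-frame).

K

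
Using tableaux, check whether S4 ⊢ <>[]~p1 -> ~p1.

No, not valid

Tableau for the negation ~(<>[]~p1 -> ~p1):
1. ~(<>[]~p1 -> ~p1), u
2. <>[]~p1, u
3. p1, u
4. []~p1, v
5. ~p1, v
Accessibility: uRu, uRv, vRv
The negation has an open branch (countermodel exists).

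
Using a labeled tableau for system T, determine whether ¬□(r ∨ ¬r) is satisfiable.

Unsatisfiable (every branch closes)

1. ¬□(r ∨ ¬r), 0
2. ¬(r ∨ ¬r), 1
3. ¬r, 1
4. r, 1
Accessibility: 0R0, 0R1, 1R1
Branch closes: r and ¬r both at 1.
Every branch closes; the branch above is one of them.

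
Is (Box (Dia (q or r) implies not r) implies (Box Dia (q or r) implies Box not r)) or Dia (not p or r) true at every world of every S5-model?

Valid

Tableau for the negation not ((Box (Dia (q or r) implies not r) implies (Box Dia (q or r) implies Box not r)) or Dia (not p or r)):
1. not ((Box (Dia (q or r) implies not r) implies (Box Dia (q or r) implies Box not r)) or Dia (not p or r)), w0
2. not (Box (Dia (q or r) implies not r) implies (Box Dia (q or r) implies Box not r)), w0   [neg-or-rule on 1]
3. not Dia (not p or r), w0   [neg-or-rule on 1]
4. Box (Dia (q or r) implies not r), w0   [neg-implies-rule on 2]
5. not (Box Dia (q or r) implies Box not r), w0   [neg-implies-rule on 2]
6. Box Dia (q or r), w0   [neg-implies-rule on 5]
7. not Box not r, w0   [neg-implies-rule on 5]
8. not (not p or r), w0   [neg-Dia-rule on 3 via w0Rw0]
9. p, w0   [neg-or-rule on 8]
10. not r, w0   [neg-or-rule on 8]
11. Dia (q or r) implies not r, w0   [Box-rule on 4 via w0Rw0]
12. Dia (q or r), w0   [Box-rule on 6 via w0Rw0]
13. not Dia (q or r), w0   [implies-rule on 11 (branches; this branch)]
14. not (q or r), w0   [neg-Dia-rule on 13 via w0Rw0]
15. not q, w0   [neg-or-rule on 14]
16. r, w1   [neg-Box-rule on 7: fresh world w1, w0Rw1]
17. not (not p or r), w1   [neg-Dia-rule on 3 via w0Rw1]
18. p, w1   [neg-or-rule on 17]
19. not r, w1   [neg-or-rule on 17]
Accessibility: w0Rw0, w0Rw1, w1Rw0, w1Rw1
Branch closes: r and not r both at w1.
Every branch of the negation's tableau closes; the branch above is one of them.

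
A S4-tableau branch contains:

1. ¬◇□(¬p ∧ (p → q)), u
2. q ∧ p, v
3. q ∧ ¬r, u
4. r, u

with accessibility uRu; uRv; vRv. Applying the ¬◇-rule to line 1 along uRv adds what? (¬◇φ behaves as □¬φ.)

¬◇φ behaves as □¬φ: propagate the negated body to each accessible world.

¬□(¬p ∧ (p → q)), v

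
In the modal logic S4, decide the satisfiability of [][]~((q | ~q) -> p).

Yes, satisfiable

1. [][]~((q | ~q) -> p), u
2. []~((q | ~q) -> p), u
3. ~((q | ~q) -> p), u
4. q | ~q, u
5. ~p, u
6. ~q, u
Accessibility: uRu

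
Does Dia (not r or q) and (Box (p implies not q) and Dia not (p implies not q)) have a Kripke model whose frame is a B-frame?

1. Dia (not r or q) and (Box (p implies not q) and Dia not (p implies not q)), w0
2. Dia (not r or q), w0
3. Box (p implies not q) and Dia not (p implies not q), w0
4. Box (p implies not q), w0
5. Dia not (p implies not q), w0
6. p implies not q, w0
7. not q, w0
8. not r or q, w1
9. p implies not q, w1
10. q, w1
11. not p, w1
12. not (p implies not q), w2
13. p, w2
14. q, w2
15. p implies not q, w2
16. not q, w2
Accessibility: w0Rw0, w0Rw1, w0Rw2, w1Rw0, w1Rw1, w2Rw0, w2Rw2
Branch closes: q and not q both at w2.
All branches of the tableau close; one closing branch shown above.

Unsatisfiable (every branch closes)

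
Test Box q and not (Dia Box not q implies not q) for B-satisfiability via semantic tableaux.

1. Box q and not (Dia Box not q implies not q), u
2. Box q, u
3. not (Dia Box not q implies not q), u
4. Dia Box not q, u
5. q, u
6. Box not q, v
7. q, v
8. not q, u
Accessibility: uRu, uRv, vRu, vRv
Branch closes: q and not q both at u.
Every branch closes; the branch above is one of them.

No, unsatisfiable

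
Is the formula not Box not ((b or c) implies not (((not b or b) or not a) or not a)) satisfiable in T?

1. not Box not ((b or c) implies not (((not b or b) or not a) or not a)), u
2. (b or c) implies not (((not b or b) or not a) or not a), v   [neg-Box-rule on 1: fresh world v, uRv]
3. not (b or c), v   [implies-rule on 2 (branches; this branch)]
4. not b, v   [neg-or-rule on 3]
5. not c, v   [neg-or-rule on 3]
Accessibility: uRu, uRv, vRv

Satisfiable (open branch found)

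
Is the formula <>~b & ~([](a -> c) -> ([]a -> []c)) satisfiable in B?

1. <>~b & ~([](a -> c) -> ([]a -> []c)), u
2. <>~b, u   [&-rule on 1]
3. ~([](a -> c) -> ([]a -> []c)), u   [&-rule on 1]
4. [](a -> c), u   [~->-rule on 3]
5. ~([]a -> []c), u   [~->-rule on 3]
6. []a, u   [~->-rule on 5]
7. ~[]c, u   [~->-rule on 5]
8. a -> c, u   [[]-rule on 4 via uRu]
9. a, u   [[]-rule on 6 via uRu]
10. c, u   [->-rule on 8 (branches; this branch)]
11. ~b, v   [<>-rule on 2: fresh world v, uRv]
12. a -> c, v   [[]-rule on 4 via uRv]
13. a, v   [[]-rule on 6 via uRv]
14. c, v   [->-rule on 12 (branches; this branch)]
15. ~c, w   [~[]-rule on 7: fresh world w, uRw]
16. a -> c, w   [[]-rule on 4 via uRw]
17. a, w   [[]-rule on 6 via uRw]
18. c, w   [->-rule on 16 (branches; this branch)]
Accessibility: uRu, uRv, uRw, vRu, vRv, wRu, wRw
Branch closes: c and ~c both at w.
Every branch closes; the branch above is one of them.

Unsatisfiable (every branch closes)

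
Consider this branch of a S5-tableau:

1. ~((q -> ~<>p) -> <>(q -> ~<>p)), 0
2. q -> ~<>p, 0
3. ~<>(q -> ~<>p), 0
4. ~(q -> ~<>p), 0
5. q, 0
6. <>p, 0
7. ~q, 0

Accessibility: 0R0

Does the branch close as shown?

Yes, closed

Both q and ~q appear at 0.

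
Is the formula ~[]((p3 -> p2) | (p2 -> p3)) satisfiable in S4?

1. ~[]((p3 -> p2) | (p2 -> p3)), 0
2. ~((p3 -> p2) | (p2 -> p3)), 1   [~[]-rule on 1: fresh world 1, 0R1]
3. ~(p3 -> p2), 1   [~|-rule on 2]
4. ~(p2 -> p3), 1   [~|-rule on 2]
5. p3, 1   [~->-rule on 3]
6. ~p2, 1   [~->-rule on 3]
7. p2, 1   [~->-rule on 4]
8. ~p3, 1   [~->-rule on 4]
Accessibility: 0R0, 0R1, 1R1
Branch closes: p2 and ~p2 both at 1.
(One branch shown.) All branches close.

Unsatisfiable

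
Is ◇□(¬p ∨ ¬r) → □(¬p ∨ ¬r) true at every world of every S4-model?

Tableau for the negation ¬(◇□(¬p ∨ ¬r) → □(¬p ∨ ¬r)):
1. ¬(◇□(¬p ∨ ¬r) → □(¬p ∨ ¬r)), u
2. ◇□(¬p ∨ ¬r), u
3. ¬□(¬p ∨ ¬r), u
4. □(¬p ∨ ¬r), v
5. ¬p ∨ ¬r, v
6. ¬r, v
7. ¬(¬p ∨ ¬r), w
8. p, w
9. r, w
Accessibility: uRu, uRv, uRw, vRv, wRw
The negation has an open branch (countermodel exists).

Not valid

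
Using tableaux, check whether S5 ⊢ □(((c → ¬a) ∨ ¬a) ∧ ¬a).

Tableau for the negation ¬□(((c → ¬a) ∨ ¬a) ∧ ¬a):
1. ¬□(((c → ¬a) ∨ ¬a) ∧ ¬a), u
2. ¬(((c → ¬a) ∨ ¬a) ∧ ¬a), v   [¬□-rule on 1: fresh world v, uRv]
3. a, v   [¬∧-rule on 2 (branches; this branch)]
Accessibility: uRu, uRv, vRu, vRv
The negation has an open branch (countermodel exists).

No, not valid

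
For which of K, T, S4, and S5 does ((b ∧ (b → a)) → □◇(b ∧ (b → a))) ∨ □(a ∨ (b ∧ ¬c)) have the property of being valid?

S4-tableau for the negation ¬(((b ∧ (b → a)) → □◇(b ∧ (b → a))) ∨ □(a ∨ (b ∧ ¬c))):
1. ¬(((b ∧ (b → a)) → □◇(b ∧ (b → a))) ∨ □(a ∨ (b ∧ ¬c))), 0
2. ¬((b ∧ (b → a)) → □◇(b ∧ (b → a))), 0
3. ¬□(a ∨ (b ∧ ¬c)), 0
4. b ∧ (b → a), 0
5. ¬□◇(b ∧ (b → a)), 0
6. b, 0
7. b → a, 0
8. a, 0
9. ¬(a ∨ (b ∧ ¬c)), 1
10. ¬a, 1
11. ¬(b ∧ ¬c), 1
12. c, 1
13. ¬◇(b ∧ (b → a)), 2
14. ¬(b ∧ (b → a)), 2
15. ¬(b → a), 2
16. b, 2
17. ¬a, 2
Accessibility: 0R0, 0R1, 0R2, 1R1, 2R2
Complete open branch: countermodel on an S4-frame, so not valid in S4, nor in K, T (the same frame is also a K-frame and a T-frame).
S5-tableau for the negation ¬(((b ∧ (b → a)) → □◇(b ∧ (b → a))) ∨ □(a ∨ (b ∧ ¬c))):
1. ¬(((b ∧ (b → a)) → □◇(b ∧ (b → a))) ∨ □(a ∨ (b ∧ ¬c))), 0
2. ¬((b ∧ (b → a)) → □◇(b ∧ (b → a))), 0
3. ¬□(a ∨ (b ∧ ¬c)), 0
4. b ∧ (b → a), 0
5. ¬□◇(b ∧ (b → a)), 0
6. b, 0
7. b → a, 0
8. a, 0
9. ¬(a ∨ (b ∧ ¬c)), 1
10. ¬a, 1
11. ¬(b ∧ ¬c), 1
12. c, 1
13. ¬◇(b ∧ (b → a)), 2
14. ¬(b ∧ (b → a)), 0
15. ¬(b ∧ (b → a)), 1
16. ¬(b ∧ (b → a)), 2
17. ¬(b → a), 0
18. ¬a, 0
Accessibility: 0R0, 0R1, 0R2, 1R0, 1R1, 1R2, 2R0, 2R1, 2R2
Branch closes: a and ¬a both at 0.
Every branch closes (one shown): valid in S5.

S5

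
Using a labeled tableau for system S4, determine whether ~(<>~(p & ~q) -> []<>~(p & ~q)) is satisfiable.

Satisfiable (open branch found)

1. ~(<>~(p & ~q) -> []<>~(p & ~q)), 0
2. <>~(p & ~q), 0
3. ~[]<>~(p & ~q), 0
4. ~(p & ~q), 1
5. q, 1
6. ~<>~(p & ~q), 2
7. p & ~q, 2
8. p, 2
9. ~q, 2
Accessibility: 0R0, 0R1, 0R2, 1R1, 2R2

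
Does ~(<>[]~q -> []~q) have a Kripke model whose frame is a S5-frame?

1. ~(<>[]~q -> []~q), 0
2. <>[]~q, 0
3. ~[]~q, 0
4. []~q, 1
5. ~q, 0
6. ~q, 1
7. q, 2
8. ~q, 2
Accessibility: 0R0, 0R1, 0R2, 1R0, 1R1, 1R2, 2R0, 2R1, 2R2
Branch closes: q and ~q both at 2.
Every branch closes; the branch above is one of them.

No, unsatisfiable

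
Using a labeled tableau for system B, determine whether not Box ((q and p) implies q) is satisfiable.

1. not Box ((q and p) implies q), w0
2. not ((q and p) implies q), w1   [neg-Box-rule on 1: fresh world w1, w0Rw1]
3. q and p, w1   [neg-implies-rule on 2]
4. not q, w1   [neg-implies-rule on 2]
5. q, w1   [and-rule on 3]
6. p, w1   [and-rule on 3]
Accessibility: w0Rw0, w0Rw1, w1Rw0, w1Rw1
Branch closes: q and not q both at w1.
All branches of the tableau close; one closing branch shown above.

No, unsatisfiable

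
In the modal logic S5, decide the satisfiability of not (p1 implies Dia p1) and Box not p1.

No, unsatisfiable

1. not (p1 implies Dia p1) and Box not p1, w0
2. not (p1 implies Dia p1), w0
3. Box not p1, w0
4. p1, w0
5. not Dia p1, w0
6. not p1, w0
Accessibility: w0Rw0
Branch closes: p1 and not p1 both at w0.
(One branch shown.) All branches close.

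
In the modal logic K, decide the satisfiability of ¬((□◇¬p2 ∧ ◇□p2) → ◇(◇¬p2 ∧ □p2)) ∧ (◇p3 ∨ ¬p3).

No, unsatisfiable

1. ¬((□◇¬p2 ∧ ◇□p2) → ◇(◇¬p2 ∧ □p2)) ∧ (◇p3 ∨ ¬p3), 0
2. ¬((□◇¬p2 ∧ ◇□p2) → ◇(◇¬p2 ∧ □p2)), 0
3. ◇p3 ∨ ¬p3, 0
4. □◇¬p2 ∧ ◇□p2, 0
5. ¬◇(◇¬p2 ∧ □p2), 0
6. □◇¬p2, 0
7. ◇□p2, 0
8. ◇p3, 0
9. □p2, 1
10. ¬(◇¬p2 ∧ □p2), 1
11. ◇¬p2, 1
12. ¬□p2, 1
13. p3, 2
14. ¬(◇¬p2 ∧ □p2), 2
15. ◇¬p2, 2
16. ¬□p2, 2
17. ¬p2, 3
18. p2, 3
Accessibility: 0R1, 0R2, 1R3
Branch closes: p2 and ¬p2 both at 3.
All branches of the tableau close; one closing branch shown above.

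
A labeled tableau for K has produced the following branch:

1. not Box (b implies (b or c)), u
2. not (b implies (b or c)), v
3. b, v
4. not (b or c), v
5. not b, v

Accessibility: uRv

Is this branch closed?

Yes, closed

Both b and not b appear at v.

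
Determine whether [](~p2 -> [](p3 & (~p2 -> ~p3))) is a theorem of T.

Not valid

Tableau for the negation ~[](~p2 -> [](p3 & (~p2 -> ~p3))):
1. ~[](~p2 -> [](p3 & (~p2 -> ~p3))), 0
2. ~(~p2 -> [](p3 & (~p2 -> ~p3))), 1
3. ~p2, 1
4. ~[](p3 & (~p2 -> ~p3)), 1
5. ~(p3 & (~p2 -> ~p3)), 2
6. ~(~p2 -> ~p3), 2
7. ~p2, 2
8. p3, 2
Accessibility: 0R0, 0R1, 1R1, 1R2, 2R2
The negation has an open branch (countermodel exists).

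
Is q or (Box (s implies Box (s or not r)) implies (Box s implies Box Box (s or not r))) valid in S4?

Valid

Tableau for the negation not (q or (Box (s implies Box (s or not r)) implies (Box s implies Box Box (s or not r)))):
1. not (q or (Box (s implies Box (s or not r)) implies (Box s implies Box Box (s or not r)))), u
2. not q, u   [neg-or-rule on 1]
3. not (Box (s implies Box (s or not r)) implies (Box s implies Box Box (s or not r))), u   [neg-or-rule on 1]
4. Box (s implies Box (s or not r)), u   [neg-implies-rule on 3]
5. not (Box s implies Box Box (s or not r)), u   [neg-implies-rule on 3]
6. Box s, u   [neg-implies-rule on 5]
7. not Box Box (s or not r), u   [neg-implies-rule on 5]
8. s implies Box (s or not r), u   [Box-rule on 4 via uRu]
9. s, u   [Box-rule on 6 via uRu]
10. Box (s or not r), u   [implies-rule on 8 (branches; this branch)]
11. s or not r, u   [Box-rule on 10 via uRu]
12. not r, u   [or-rule on 11 (branches; this branch)]
13. not Box (s or not r), v   [neg-Box-rule on 7: fresh world v, uRv]
14. s implies Box (s or not r), v   [Box-rule on 4 via uRv]
15. s, v   [Box-rule on 6 via uRv]
16. s or not r, v   [Box-rule on 10 via uRv]
17. Box (s or not r), v   [implies-rule on 14 (branches; this branch)]
18. not r, v   [or-rule on 16 (branches; this branch)]
19. not (s or not r), w   [neg-Box-rule on 13: fresh world w, vRw]
20. not s, w   [neg-or-rule on 19]
21. r, w   [neg-or-rule on 19]
22. s implies Box (s or not r), w   [Box-rule on 4 via uRw]
23. s, w   [Box-rule on 6 via uRw]
Accessibility: uRu, uRv, uRw, vRv, vRw, wRw
Branch closes: s and not s both at w.
Every branch of the negation's tableau closes; the branch above is one of them.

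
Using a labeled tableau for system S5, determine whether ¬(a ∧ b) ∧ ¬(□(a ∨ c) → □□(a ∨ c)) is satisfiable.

1. ¬(a ∧ b) ∧ ¬(□(a ∨ c) → □□(a ∨ c)), 0
2. ¬(a ∧ b), 0   [∧-rule on 1]
3. ¬(□(a ∨ c) → □□(a ∨ c)), 0   [∧-rule on 1]
4. □(a ∨ c), 0   [¬→-rule on 3]
5. ¬□□(a ∨ c), 0   [¬→-rule on 3]
6. a ∨ c, 0   [□-rule on 4 via 0R0]
7. ¬b, 0   [¬∧-rule on 2 (branches; this branch)]
8. c, 0   [∨-rule on 6 (branches; this branch)]
9. ¬□(a ∨ c), 1   [¬□-rule on 5: fresh world 1, 0R1]
10. a ∨ c, 1   [□-rule on 4 via 0R1]
11. c, 1   [∨-rule on 10 (branches; this branch)]
12. ¬(a ∨ c), 2   [¬□-rule on 9: fresh world 2, 1R2]
13. ¬a, 2   [¬∨-rule on 12]
14. ¬c, 2   [¬∨-rule on 12]
15. a ∨ c, 2   [□-rule on 4 via 0R2]
16. c, 2   [∨-rule on 15 (branches; this branch)]
Accessibility: 0R0, 0R1, 0R2, 1R0, 1R1, 1R2, 2R0, 2R1, 2R2
Branch closes: c and ¬c both at 2.
All branches of the tableau close; one closing branch shown above.

Unsatisfiable (every branch closes)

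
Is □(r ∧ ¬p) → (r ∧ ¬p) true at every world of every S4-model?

Tableau for the negation ¬(□(r ∧ ¬p) → (r ∧ ¬p)):
1. ¬(□(r ∧ ¬p) → (r ∧ ¬p)), u
2. □(r ∧ ¬p), u   [¬→-rule on 1]
3. ¬(r ∧ ¬p), u   [¬→-rule on 1]
4. r ∧ ¬p, u   [□-rule on 2 via uRu]
5. r, u   [∧-rule on 4]
6. ¬p, u   [∧-rule on 4]
7. p, u   [¬∧-rule on 3 (branches; this branch)]
Accessibility: uRu
Branch closes: p and ¬p both at u.
All branches of the negation close; one closing branch shown above.

Yes, valid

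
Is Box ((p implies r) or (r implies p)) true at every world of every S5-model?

Yes, valid

Tableau for the negation not Box ((p implies r) or (r implies p)):
1. not Box ((p implies r) or (r implies p)), w0
2. not ((p implies r) or (r implies p)), w1
3. not (p implies r), w1
4. not (r implies p), w1
5. p, w1
6. not r, w1
7. r, w1
8. not p, w1
Accessibility: w0Rw0, w0Rw1, w1Rw0, w1Rw1
Branch closes: r and not r both at w1.
Every branch of the negation's tableau closes; the branch above is one of them.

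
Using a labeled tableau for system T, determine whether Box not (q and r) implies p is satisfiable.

1. Box not (q and r) implies p, 0
2. p, 0
Accessibility: 0R0

Satisfiable (open branch found)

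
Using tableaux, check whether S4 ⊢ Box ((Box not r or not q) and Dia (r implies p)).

No, not valid

Tableau for the negation not Box ((Box not r or not q) and Dia (r implies p)):
1. not Box ((Box not r or not q) and Dia (r implies p)), 0
2. not ((Box not r or not q) and Dia (r implies p)), 1
3. not Dia (r implies p), 1
4. not (r implies p), 1
5. r, 1
6. not p, 1
Accessibility: 0R0, 0R1, 1R1
The negation has an open branch (countermodel exists).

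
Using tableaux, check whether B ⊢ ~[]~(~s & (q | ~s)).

Invalid (countermodel exists)

Tableau for the negation []~(~s & (q | ~s)):
1. []~(~s & (q | ~s)), 0
2. ~(~s & (q | ~s)), 0
3. ~(q | ~s), 0
4. ~q, 0
5. s, 0
Accessibility: 0R0
The negation has an open branch (countermodel exists).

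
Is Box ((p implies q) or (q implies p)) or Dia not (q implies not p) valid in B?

Yes, valid

Tableau for the negation not (Box ((p implies q) or (q implies p)) or Dia not (q implies not p)):
1. not (Box ((p implies q) or (q implies p)) or Dia not (q implies not p)), u
2. not Box ((p implies q) or (q implies p)), u
3. not Dia not (q implies not p), u
4. q implies not p, u
5. not p, u
6. not ((p implies q) or (q implies p)), v
7. not (p implies q), v
8. not (q implies p), v
9. p, v
10. not q, v
11. q, v
12. not p, v
Accessibility: uRu, uRv, vRu, vRv
Branch closes: q and not q both at v.
All branches of the negation close; one closing branch shown above.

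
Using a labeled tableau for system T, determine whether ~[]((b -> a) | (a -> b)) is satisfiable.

No, unsatisfiable

1. ~[]((b -> a) | (a -> b)), u
2. ~((b -> a) | (a -> b)), v
3. ~(b -> a), v
4. ~(a -> b), v
5. b, v
6. ~a, v
7. a, v
8. ~b, v
Accessibility: uRu, uRv, vRv
Branch closes: a and ~a both at v.
Every branch closes; the branch above is one of them.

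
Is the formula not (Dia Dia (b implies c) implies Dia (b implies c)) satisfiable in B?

1. not (Dia Dia (b implies c) implies Dia (b implies c)), w0
2. Dia Dia (b implies c), w0
3. not Dia (b implies c), w0
4. not (b implies c), w0
5. b, w0
6. not c, w0
7. Dia (b implies c), w1
8. not (b implies c), w1
9. b, w1
10. not c, w1
11. b implies c, w2
12. c, w2
Accessibility: w0Rw0, w0Rw1, w1Rw0, w1Rw1, w1Rw2, w2Rw1, w2Rw2

Satisfiable (open branch found)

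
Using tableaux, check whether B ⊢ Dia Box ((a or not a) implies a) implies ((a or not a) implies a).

Tableau for the negation not (Dia Box ((a or not a) implies a) implies ((a or not a) implies a)):
1. not (Dia Box ((a or not a) implies a) implies ((a or not a) implies a)), w0
2. Dia Box ((a or not a) implies a), w0   [neg-implies-rule on 1]
3. not ((a or not a) implies a), w0   [neg-implies-rule on 1]
4. a or not a, w0   [neg-implies-rule on 3]
5. not a, w0   [neg-implies-rule on 3]
6. Box ((a or not a) implies a), w1   [Dia-rule on 2: fresh world w1, w0Rw1]
7. (a or not a) implies a, w0   [Box-rule on 6 via w1Rw0]
8. (a or not a) implies a, w1   [Box-rule on 6 via w1Rw1]
9. not (a or not a), w0   [implies-rule on 7 (branches; this branch)]
10. a, w0   [neg-or-rule on 9]
Accessibility: w0Rw0, w0Rw1, w1Rw0, w1Rw1
Branch closes: a and not a both at w0.
All branches of the negation close; one closing branch shown above.

Valid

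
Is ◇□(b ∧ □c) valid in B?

Tableau for the negation ¬◇□(b ∧ □c):
1. ¬◇□(b ∧ □c), w0
2. ¬□(b ∧ □c), w0   [¬◇-rule on 1 via w0Rw0]
3. ¬(b ∧ □c), w1   [¬□-rule on 2: fresh world w1, w0Rw1]
4. ¬□(b ∧ □c), w1   [¬◇-rule on 1 via w0Rw1]
5. ¬□c, w1   [¬∧-rule on 3 (branches; this branch)]
6. ¬(b ∧ □c), w2   [¬□-rule on 4: fresh world w2, w1Rw2]
7. ¬□c, w2   [¬∧-rule on 6 (branches; this branch)]
8. ¬c, w3   [¬□-rule on 5: fresh world w3, w1Rw3]
9. ¬c, w4   [¬□-rule on 7: fresh world w4, w2Rw4]
Accessibility: w0Rw0, w0Rw1, w1Rw0, w1Rw1, w1Rw2, w1Rw3, w2Rw1, w2Rw2, w2Rw4, w3Rw1, w3Rw3, w4Rw2, w4Rw4
The negation has an open branch (countermodel exists).

No, not valid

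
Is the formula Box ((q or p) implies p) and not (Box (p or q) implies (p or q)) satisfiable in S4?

1. Box ((q or p) implies p) and not (Box (p or q) implies (p or q)), 0
2. Box ((q or p) implies p), 0
3. not (Box (p or q) implies (p or q)), 0
4. Box (p or q), 0
5. not (p or q), 0
6. not p, 0
7. not q, 0
8. (q or p) implies p, 0
9. p or q, 0
10. not (q or p), 0
11. q, 0
Accessibility: 0R0
Branch closes: q and not q both at 0.
All branches of the tableau close; one closing branch shown above.

Unsatisfiable (every branch closes)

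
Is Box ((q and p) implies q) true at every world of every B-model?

Valid

Tableau for the negation not Box ((q and p) implies q):
1. not Box ((q and p) implies q), 0
2. not ((q and p) implies q), 1
3. q and p, 1
4. not q, 1
5. q, 1
6. p, 1
Accessibility: 0R0, 0R1, 1R0, 1R1
Branch closes: q and not q both at 1.
Every branch of the negation's tableau closes; the branch above is one of them.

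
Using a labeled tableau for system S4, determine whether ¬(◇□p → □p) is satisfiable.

1. ¬(◇□p → □p), w0
2. ◇□p, w0
3. ¬□p, w0
4. □p, w1
5. p, w1
6. ¬p, w2
Accessibility: w0Rw0, w0Rw1, w0Rw2, w1Rw1, w2Rw2

Yes, satisfiable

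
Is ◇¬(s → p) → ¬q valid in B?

Not valid

Tableau for the negation ¬(◇¬(s → p) → ¬q):
1. ¬(◇¬(s → p) → ¬q), w0
2. ◇¬(s → p), w0
3. q, w0
4. ¬(s → p), w1
5. s, w1
6. ¬p, w1
Accessibility: w0Rw0, w0Rw1, w1Rw0, w1Rw1
The negation has an open branch (countermodel exists).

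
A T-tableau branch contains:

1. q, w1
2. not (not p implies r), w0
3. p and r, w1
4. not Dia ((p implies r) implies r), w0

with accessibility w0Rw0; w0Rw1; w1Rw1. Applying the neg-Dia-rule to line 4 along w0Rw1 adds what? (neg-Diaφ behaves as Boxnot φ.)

not ((p implies r) implies r), w1

neg-Diaφ behaves as Boxnot φ: propagate the negated body to each accessible world.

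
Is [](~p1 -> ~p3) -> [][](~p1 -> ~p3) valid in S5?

Tableau for the negation ~([](~p1 -> ~p3) -> [][](~p1 -> ~p3)):
1. ~([](~p1 -> ~p3) -> [][](~p1 -> ~p3)), 0
2. [](~p1 -> ~p3), 0
3. ~[][](~p1 -> ~p3), 0
4. ~p1 -> ~p3, 0
5. ~p3, 0
6. ~[](~p1 -> ~p3), 1
7. ~p1 -> ~p3, 1
8. ~p3, 1
9. ~(~p1 -> ~p3), 2
10. ~p1, 2
11. p3, 2
12. ~p1 -> ~p3, 2
13. ~p3, 2
Accessibility: 0R0, 0R1, 0R2, 1R0, 1R1, 1R2, 2R0, 2R1, 2R2
Branch closes: p3 and ~p3 both at 2.
All branches of the negation close; one closing branch shown above.

Yes, valid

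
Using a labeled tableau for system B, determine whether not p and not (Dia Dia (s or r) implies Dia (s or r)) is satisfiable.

Satisfiable (open branch found)

1. not p and not (Dia Dia (s or r) implies Dia (s or r)), u
2. not p, u   [and-rule on 1]
3. not (Dia Dia (s or r) implies Dia (s or r)), u   [and-rule on 1]
4. Dia Dia (s or r), u   [neg-implies-rule on 3]
5. not Dia (s or r), u   [neg-implies-rule on 3]
6. not (s or r), u   [neg-Dia-rule on 5 via uRu]
7. not s, u   [neg-or-rule on 6]
8. not r, u   [neg-or-rule on 6]
9. Dia (s or r), v   [Dia-rule on 4: fresh world v, uRv]
10. not (s or r), v   [neg-Dia-rule on 5 via uRv]
11. not s, v   [neg-or-rule on 10]
12. not r, v   [neg-or-rule on 10]
13. s or r, w   [Dia-rule on 9: fresh world w, vRw]
14. r, w   [or-rule on 13 (branches; this branch)]
Accessibility: uRu, uRv, vRu, vRv, vRw, wRv, wRw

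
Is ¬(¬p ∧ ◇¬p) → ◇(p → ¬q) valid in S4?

Tableau for the negation ¬(¬(¬p ∧ ◇¬p) → ◇(p → ¬q)):
1. ¬(¬(¬p ∧ ◇¬p) → ◇(p → ¬q)), 0
2. ¬(¬p ∧ ◇¬p), 0
3. ¬◇(p → ¬q), 0
4. ¬(p → ¬q), 0
5. p, 0
6. q, 0
7. ¬◇¬p, 0
Accessibility: 0R0
The negation has an open branch (countermodel exists).

No, not valid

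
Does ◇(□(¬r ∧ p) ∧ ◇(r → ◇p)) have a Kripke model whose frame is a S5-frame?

1. ◇(□(¬r ∧ p) ∧ ◇(r → ◇p)), w0
2. □(¬r ∧ p) ∧ ◇(r → ◇p), w1
3. □(¬r ∧ p), w1
4. ◇(r → ◇p), w1
5. ¬r ∧ p, w0
6. ¬r, w0
7. p, w0
8. ¬r ∧ p, w1
9. ¬r, w1
10. p, w1
11. r → ◇p, w2
12. ¬r ∧ p, w2
13. ¬r, w2
14. p, w2
15. ◇p, w2
16. p, w3
17. ¬r ∧ p, w3
18. ¬r, w3
Accessibility: w0Rw0, w0Rw1, w0Rw2, w0Rw3, w1Rw0, w1Rw1, w1Rw2, w1Rw3, w2Rw0, w2Rw1, w2Rw2, w2Rw3, w3Rw0, w3Rw1, w3Rw2, w3Rw3

Satisfiable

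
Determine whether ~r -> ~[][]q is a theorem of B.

Invalid (countermodel exists)

Tableau for the negation ~(~r -> ~[][]q):
1. ~(~r -> ~[][]q), w0
2. ~r, w0
3. [][]q, w0
4. []q, w0
5. q, w0
Accessibility: w0Rw0
The negation has an open branch (countermodel exists).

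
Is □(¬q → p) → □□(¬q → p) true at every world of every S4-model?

Valid in S4

Tableau for the negation ¬(□(¬q → p) → □□(¬q → p)):
1. ¬(□(¬q → p) → □□(¬q → p)), 0
2. □(¬q → p), 0
3. ¬□□(¬q → p), 0
4. ¬q → p, 0
5. p, 0
6. ¬□(¬q → p), 1
7. ¬q → p, 1
8. p, 1
9. ¬(¬q → p), 2
10. ¬q, 2
11. ¬p, 2
12. ¬q → p, 2
13. p, 2
Accessibility: 0R0, 0R1, 0R2, 1R1, 1R2, 2R2
Branch closes: p and ¬p both at 2.
All branches of the negation close; one closing branch shown above.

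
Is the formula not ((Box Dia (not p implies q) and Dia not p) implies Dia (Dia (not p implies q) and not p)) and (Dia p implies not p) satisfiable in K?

Unsatisfiable

1. not ((Box Dia (not p implies q) and Dia not p) implies Dia (Dia (not p implies q) and not p)) and (Dia p implies not p), 0
2. not ((Box Dia (not p implies q) and Dia not p) implies Dia (Dia (not p implies q) and not p)), 0
3. Dia p implies not p, 0
4. Box Dia (not p implies q) and Dia not p, 0
5. not Dia (Dia (not p implies q) and not p), 0
6. Box Dia (not p implies q), 0
7. Dia not p, 0
8. not p, 0
9. not p, 1
10. not (Dia (not p implies q) and not p), 1
11. Dia (not p implies q), 1
12. not Dia (not p implies q), 1
13. not p implies q, 2
14. not (not p implies q), 2
15. not p, 2
16. not q, 2
17. q, 2
Accessibility: 0R1, 1R2
Branch closes: q and not q both at 2.
All branches of the tableau close; one closing branch shown above.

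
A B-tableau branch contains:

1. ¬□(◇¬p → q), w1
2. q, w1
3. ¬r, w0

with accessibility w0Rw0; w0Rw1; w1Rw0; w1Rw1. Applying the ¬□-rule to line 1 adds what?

a fresh world w2 with w1Rw2, and ¬(◇¬p → q) at w2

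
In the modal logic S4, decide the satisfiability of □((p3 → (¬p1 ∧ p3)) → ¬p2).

Satisfiable

1. □((p3 → (¬p1 ∧ p3)) → ¬p2), u
2. (p3 → (¬p1 ∧ p3)) → ¬p2, u   [□-rule on 1 via uRu]
3. ¬p2, u   [→-rule on 2 (branches; this branch)]
Accessibility: uRu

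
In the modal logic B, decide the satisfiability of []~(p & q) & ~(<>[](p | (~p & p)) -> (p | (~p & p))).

No, unsatisfiable

1. []~(p & q) & ~(<>[](p | (~p & p)) -> (p | (~p & p))), 0
2. []~(p & q), 0
3. ~(<>[](p | (~p & p)) -> (p | (~p & p))), 0
4. <>[](p | (~p & p)), 0
5. ~(p | (~p & p)), 0
6. ~p, 0
7. ~(~p & p), 0
8. ~(p & q), 0
9. ~q, 0
10. [](p | (~p & p)), 1
11. ~(p & q), 1
12. p | (~p & p), 0
13. p | (~p & p), 1
14. ~q, 1
15. ~p & p, 0
16. p, 0
Accessibility: 0R0, 0R1, 1R0, 1R1
Branch closes: p and ~p both at 0.
All branches of the tableau close; one closing branch shown above.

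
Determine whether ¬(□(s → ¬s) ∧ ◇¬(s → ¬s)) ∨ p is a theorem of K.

Tableau for the negation ¬(¬(□(s → ¬s) ∧ ◇¬(s → ¬s)) ∨ p):
1. ¬(¬(□(s → ¬s) ∧ ◇¬(s → ¬s)) ∨ p), 0
2. □(s → ¬s) ∧ ◇¬(s → ¬s), 0
3. ¬p, 0
4. □(s → ¬s), 0
5. ◇¬(s → ¬s), 0
6. ¬(s → ¬s), 1
7. s, 1
8. s → ¬s, 1
9. ¬s, 1
Accessibility: 0R1
Branch closes: s and ¬s both at 1.
All branches of the negation close; one closing branch shown above.

Yes, valid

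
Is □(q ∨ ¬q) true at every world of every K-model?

Valid

Tableau for the negation ¬□(q ∨ ¬q):
1. ¬□(q ∨ ¬q), w0
2. ¬(q ∨ ¬q), w1
3. ¬q, w1
4. q, w1
Accessibility: w0Rw1
Branch closes: q and ¬q both at w1.
Every branch of the negation's tableau closes; the branch above is one of them.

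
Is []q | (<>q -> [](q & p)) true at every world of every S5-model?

Not valid

Tableau for the negation ~([]q | (<>q -> [](q & p))):
1. ~([]q | (<>q -> [](q & p))), u
2. ~[]q, u   [~|-rule on 1]
3. ~(<>q -> [](q & p)), u   [~|-rule on 1]
4. <>q, u   [~->-rule on 3]
5. ~[](q & p), u   [~->-rule on 3]
6. ~q, v   [~[]-rule on 2: fresh world v, uRv]
7. q, w   [<>-rule on 4: fresh world w, uRw]
8. ~(q & p), x   [~[]-rule on 5: fresh world x, uRx]
9. ~p, x   [~&-rule on 8 (branches; this branch)]
Accessibility: uRu, uRv, uRw, uRx, vRu, vRv, vRw, vRx, wRu, wRv, wRw, wRx, xRu, xRv, xRw, xRx
The negation has an open branch (countermodel exists).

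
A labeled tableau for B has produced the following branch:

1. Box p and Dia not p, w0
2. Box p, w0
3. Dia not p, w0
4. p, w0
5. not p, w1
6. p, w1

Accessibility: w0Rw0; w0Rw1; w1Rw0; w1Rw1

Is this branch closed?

Closed

Both p and not p appear at w1.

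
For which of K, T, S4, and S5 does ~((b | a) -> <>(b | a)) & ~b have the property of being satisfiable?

K-tableau for the formula:
1. ~((b | a) -> <>(b | a)) & ~b, u
2. ~((b | a) -> <>(b | a)), u   [&-rule on 1]
3. ~b, u   [&-rule on 1]
4. b | a, u   [~->-rule on 2]
5. ~<>(b | a), u   [~->-rule on 2]
6. a, u   [|-rule on 4 (branches; this branch)]
Complete open branch: satisfiable in K.
T-tableau for the formula:
1. ~((b | a) -> <>(b | a)) & ~b, u
2. ~((b | a) -> <>(b | a)), u   [&-rule on 1]
3. ~b, u   [&-rule on 1]
4. b | a, u   [~->-rule on 2]
5. ~<>(b | a), u   [~->-rule on 2]
6. ~(b | a), u   [~<>-rule on 5 via uRu]
7. ~a, u   [~|-rule on 6]
8. a, u   [|-rule on 4 (branches; this branch)]
Accessibility: uRu
Branch closes: a and ~a both at u.
Every branch closes (one shown): unsatisfiable in T, hence also in S4, S5 (every S4/S5-frame is a T-frame).

K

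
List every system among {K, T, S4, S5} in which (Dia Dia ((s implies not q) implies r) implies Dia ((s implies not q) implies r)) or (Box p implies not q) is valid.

T-tableau for the negation not ((Dia Dia ((s implies not q) implies r) implies Dia ((s implies not q) implies r)) or (Box p implies not q)):
1. not ((Dia Dia ((s implies not q) implies r) implies Dia ((s implies not q) implies r)) or (Box p implies not q)), w0
2. not (Dia Dia ((s implies not q) implies r) implies Dia ((s implies not q) implies r)), w0
3. not (Box p implies not q), w0
4. Dia Dia ((s implies not q) implies r), w0
5. not Dia ((s implies not q) implies r), w0
6. Box p, w0
7. q, w0
8. not ((s implies not q) implies r), w0
9. s implies not q, w0
10. not r, w0
11. p, w0
12. not s, w0
13. Dia ((s implies not q) implies r), w1
14. not ((s implies not q) implies r), w1
15. s implies not q, w1
16. not r, w1
17. p, w1
18. not q, w1
19. (s implies not q) implies r, w2
20. r, w2
Accessibility: w0Rw0, w0Rw1, w1Rw1, w1Rw2, w2Rw2
Complete open branch: countermodel on a T-frame, so not valid in T, nor in K (the same frame is also a K-frame).
S4-tableau for the negation not ((Dia Dia ((s implies not q) implies r) implies Dia ((s implies not q) implies r)) or (Box p implies not q)):
1. not ((Dia Dia ((s implies not q) implies r) implies Dia ((s implies not q) implies r)) or (Box p implies not q)), w0
2. not (Dia Dia ((s implies not q) implies r) implies Dia ((s implies not q) implies r)), w0
3. not (Box p implies not q), w0
4. Dia Dia ((s implies not q) implies r), w0
5. not Dia ((s implies not q) implies r), w0
6. Box p, w0
7. q, w0
8. not ((s implies not q) implies r), w0
9. s implies not q, w0
10. not r, w0
11. p, w0
12. not s, w0
13. Dia ((s implies not q) implies r), w1
14. not ((s implies not q) implies r), w1
15. s implies not q, w1
16. not r, w1
17. p, w1
18. not q, w1
19. (s implies not q) implies r, w2
20. not ((s implies not q) implies r), w2
21. s implies not q, w2
22. not r, w2
23. p, w2
24. not (s implies not q), w2
25. s, w2
26. q, w2
27. not q, w2
Accessibility: w0Rw0, w0Rw1, w0Rw2, w1Rw1, w1Rw2, w2Rw2
Branch closes: q and not q both at w2.
Every branch closes (one shown): valid in S4, hence also in S5 (every theorem of S4 is a theorem of S5).

S4, S5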